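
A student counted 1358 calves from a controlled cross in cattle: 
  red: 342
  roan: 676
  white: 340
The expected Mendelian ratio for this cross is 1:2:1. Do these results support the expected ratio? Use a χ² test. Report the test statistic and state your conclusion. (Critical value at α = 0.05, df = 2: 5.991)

0.032; consistent

Total ratio parts = 4. Expected numbers out of 1358:
  red: 1358 × 1/4 = 339.5
  roan: 1358 × 2/4 = 679
  white: 1358 × 1/4 = 339.5
χ² = Σ (O − E)² / E
  red: (342 − 339.5)² / 339.5 = 0.0184
  roan: (676 − 679)² / 679 = 0.0133
  white: (340 − 339.5)² / 339.5 = 0.0007
χ² = 0.0184 + 0.0133 + 0.0007 = 0.0324 ≈ 0.032
Degrees of freedom = 3 − 1 = 2; critical value at α = 0.05 is 5.991.
Since 0.032 < 5.991, we fail to reject the null hypothesis — the data are consistent with the 1:2:1 ratio.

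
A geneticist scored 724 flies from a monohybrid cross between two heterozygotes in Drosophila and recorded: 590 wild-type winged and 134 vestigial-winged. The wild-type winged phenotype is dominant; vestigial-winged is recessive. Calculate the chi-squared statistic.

16.273

For a monohybrid cross between heterozygotes with complete dominance, the expected phenotypic ratio is 3:1.
Expected counts for N = 724 under a 3:1 ratio (total parts = 4):
  wild-type winged: 724 × 3/4 = 543
  vestigial-winged: 724 × 1/4 = 181
χ² = Σ (O − E)² / E
  wild-type winged: (590 − 543)² / 543 = 4.0681
  vestigial-winged: (134 − 181)² / 181 = 12.2044
χ² = 4.0681 + 12.2044 = 16.2725 ≈ 16.273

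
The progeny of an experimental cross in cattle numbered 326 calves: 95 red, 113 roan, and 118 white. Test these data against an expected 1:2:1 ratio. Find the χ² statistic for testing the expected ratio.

33.920

The 1:2:1 ratio has 4 parts, so with N = 326 the expected counts are:
  red: 326 × 1/4 = 81.5
  roan: 326 × 2/4 = 163
  white: 326 × 1/4 = 81.5
χ² = Σ (O − E)² / E
  red: (95 − 81.5)² / 81.5 = 2.2362
  roan: (113 − 163)² / 163 = 15.3374
  white: (118 − 81.5)² / 81.5 = 16.3466
χ² = 2.2362 + 15.3374 + 16.3466 = 33.9202 ≈ 33.920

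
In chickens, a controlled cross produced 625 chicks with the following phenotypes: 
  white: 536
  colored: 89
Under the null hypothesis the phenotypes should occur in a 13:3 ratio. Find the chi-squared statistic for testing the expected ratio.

8.345

Expected counts for N = 625 under a 13:3 ratio (total parts = 16):
  white: 625 × 13/16 = 507.8125
  colored: 625 × 3/16 = 117.1875
χ² = Σ (O − E)² / E
  white: (536 − 507.8125)² / 507.8125 = 1.5646
  colored: (89 − 117.1875)² / 117.1875 = 6.7800
χ² = 1.5646 + 6.7800 = 8.3446 ≈ 8.345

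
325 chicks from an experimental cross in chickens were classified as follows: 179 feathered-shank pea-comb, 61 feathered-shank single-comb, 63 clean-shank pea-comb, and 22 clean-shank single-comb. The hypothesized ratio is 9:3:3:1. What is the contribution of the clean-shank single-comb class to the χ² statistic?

0.140

The 9:3:3:1 ratio has 16 parts, so with N = 325 the expected counts are:
  feathered-shank pea-comb: 325 × 9/16 = 182.8125
  feathered-shank single-comb: 325 × 3/16 = 60.9375
  clean-shank pea-comb: 325 × 3/16 = 60.9375
  clean-shank single-comb: 325 × 1/16 = 20.3125
Contribution of clean-shank single-comb: (22 − 20.3125)² / 20.3125 = 0.1402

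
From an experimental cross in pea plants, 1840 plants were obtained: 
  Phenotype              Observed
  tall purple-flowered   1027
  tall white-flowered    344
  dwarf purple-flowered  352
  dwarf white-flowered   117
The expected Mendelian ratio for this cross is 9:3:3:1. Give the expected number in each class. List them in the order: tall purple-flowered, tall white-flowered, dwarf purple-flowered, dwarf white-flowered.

Total ratio parts = 16. Expected numbers out of 1840:
  tall purple-flowered: 1840 × 9/16 = 1035
  tall white-flowered: 1840 × 3/16 = 345
  dwarf purple-flowered: 1840 × 3/16 = 345
  dwarf white-flowered: 1840 × 1/16 = 115

1035, 345, 345, 115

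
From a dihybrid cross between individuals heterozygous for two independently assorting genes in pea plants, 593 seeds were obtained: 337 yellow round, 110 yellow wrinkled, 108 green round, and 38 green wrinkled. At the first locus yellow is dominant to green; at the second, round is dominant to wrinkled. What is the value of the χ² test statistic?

0.163

A dihybrid F₂ with independent assortment and complete dominance at both loci gives a 9:3:3:1 phenotypic ratio.
Expected counts for N = 593 under a 9:3:3:1 ratio (total parts = 16):
  yellow round: 593 × 9/16 = 333.5625
  yellow wrinkled: 593 × 3/16 = 111.1875
  green round: 593 × 3/16 = 111.1875
  green wrinkled: 593 × 1/16 = 37.0625
χ² = Σ (O − E)² / E
  yellow round: (337 − 333.5625)² / 333.5625 = 0.0354
  yellow wrinkled: (110 − 111.1875)² / 111.1875 = 0.0127
  green round: (108 − 111.1875)² / 111.1875 = 0.0914
  green wrinkled: (38 − 37.0625)² / 37.0625 = 0.0237
χ² = 0.0354 + 0.0127 + 0.0914 + 0.0237 = 0.1632 ≈ 0.163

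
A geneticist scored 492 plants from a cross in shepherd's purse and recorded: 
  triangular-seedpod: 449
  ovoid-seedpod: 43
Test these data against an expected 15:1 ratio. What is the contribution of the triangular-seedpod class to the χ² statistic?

0.325

The 15:1 ratio has 16 parts, so with N = 492 the expected counts are:
  triangular-seedpod: 492 × 15/16 = 461.25
  ovoid-seedpod: 492 × 1/16 = 30.75
Contribution of triangular-seedpod: (449 − 461.25)² / 461.25 = 0.3253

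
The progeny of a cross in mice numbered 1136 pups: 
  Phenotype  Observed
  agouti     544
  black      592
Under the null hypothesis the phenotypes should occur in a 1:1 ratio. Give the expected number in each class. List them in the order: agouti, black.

Expected counts for N = 1136 under a 1:1 ratio (total parts = 2):
  agouti: 1136 × 1/2 = 568
  black: 1136 × 1/2 = 568

568, 568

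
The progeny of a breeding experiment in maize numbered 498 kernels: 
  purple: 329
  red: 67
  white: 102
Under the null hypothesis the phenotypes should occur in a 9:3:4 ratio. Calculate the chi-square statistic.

20.044

Total ratio parts = 16. Expected numbers out of 498:
  purple: 498 × 9/16 = 280.125
  red: 498 × 3/16 = 93.375
  white: 498 × 4/16 = 124.5
χ² = Σ (O − E)² / E
  purple: (329 − 280.125)² / 280.125 = 8.5275
  red: (67 − 93.375)² / 93.375 = 7.4500
  white: (102 − 124.5)² / 124.5 = 4.0663
χ² = 8.5275 + 7.4500 + 4.0663 = 20.0438 ≈ 20.044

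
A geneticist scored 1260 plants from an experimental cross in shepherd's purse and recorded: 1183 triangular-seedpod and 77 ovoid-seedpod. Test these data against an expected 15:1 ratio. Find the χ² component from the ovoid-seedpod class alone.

The 15:1 ratio has 16 parts, so with N = 1260 the expected counts are:
  triangular-seedpod: 1260 × 15/16 = 1181.25
  ovoid-seedpod: 1260 × 1/16 = 78.75
Contribution of ovoid-seedpod: (77 − 78.75)² / 78.75 = 0.0389

0.039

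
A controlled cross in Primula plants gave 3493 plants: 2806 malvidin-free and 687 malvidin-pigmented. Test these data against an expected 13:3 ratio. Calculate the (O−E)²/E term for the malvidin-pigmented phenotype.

1.570

Under the 13:3 hypothesis (Σ ratio = 16, N = 3493):
  malvidin-free: 3493 × 13/16 = 2838.0625
  malvidin-pigmented: 3493 × 3/16 = 654.9375
Contribution of malvidin-pigmented: (687 − 654.9375)² / 654.9375 = 1.5696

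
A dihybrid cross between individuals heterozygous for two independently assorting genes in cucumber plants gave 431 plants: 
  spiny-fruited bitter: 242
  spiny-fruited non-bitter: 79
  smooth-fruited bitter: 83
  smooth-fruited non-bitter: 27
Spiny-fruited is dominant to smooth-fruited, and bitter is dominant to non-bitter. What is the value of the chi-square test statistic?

A dihybrid F₂ with independent assortment and complete dominance at both loci gives a 9:3:3:1 phenotypic ratio.
Expected counts for N = 431 under a 9:3:3:1 ratio (total parts = 16):
  spiny-fruited bitter: 431 × 9/16 = 242.4375
  spiny-fruited non-bitter: 431 × 3/16 = 80.8125
  smooth-fruited bitter: 431 × 3/16 = 80.8125
  smooth-fruited non-bitter: 431 × 1/16 = 26.9375
χ² = Σ (O − E)² / E
  spiny-fruited bitter: (242 − 242.4375)² / 242.4375 = 0.0008
  spiny-fruited non-bitter: (79 − 80.8125)² / 80.8125 = 0.0407
  smooth-fruited bitter: (83 − 80.8125)² / 80.8125 = 0.0592
  smooth-fruited non-bitter: (27 − 26.9375)² / 26.9375 = 0.0001
χ² = 0.0008 + 0.0407 + 0.0592 + 0.0001 = 0.1008 ≈ 0.101

0.101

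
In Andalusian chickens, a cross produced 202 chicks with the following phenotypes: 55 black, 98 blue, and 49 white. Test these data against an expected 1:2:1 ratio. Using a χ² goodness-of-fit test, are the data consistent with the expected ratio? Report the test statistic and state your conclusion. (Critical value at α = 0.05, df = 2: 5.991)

0.535; consistent

Under the 1:2:1 hypothesis (Σ ratio = 4, N = 202):
  black: 202 × 1/4 = 50.5
  blue: 202 × 2/4 = 101
  white: 202 × 1/4 = 50.5
χ² = Σ (O − E)² / E
  black: (55 − 50.5)² / 50.5 = 0.4010
  blue: (98 − 101)² / 101 = 0.0891
  white: (49 − 50.5)² / 50.5 = 0.0446
χ² = 0.4010 + 0.0891 + 0.0446 = 0.5347 ≈ 0.535
Degrees of freedom = 3 − 1 = 2; critical value at α = 0.05 is 5.991.
Since 0.535 < 5.991, we fail to reject the null hypothesis — the data are consistent with the 1:2:1 ratio.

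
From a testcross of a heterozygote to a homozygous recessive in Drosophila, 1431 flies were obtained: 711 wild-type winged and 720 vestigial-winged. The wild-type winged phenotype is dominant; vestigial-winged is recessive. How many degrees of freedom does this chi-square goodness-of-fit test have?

1

A testcross of a heterozygote (Aa × aa) gives a 1:1 phenotypic ratio.
A goodness-of-fit test with 2 phenotype classes has df = 2 − 1 = 1.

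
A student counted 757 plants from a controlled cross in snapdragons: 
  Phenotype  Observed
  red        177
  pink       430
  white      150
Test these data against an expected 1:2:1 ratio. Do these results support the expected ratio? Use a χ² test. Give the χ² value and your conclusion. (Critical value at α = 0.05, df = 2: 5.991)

The 1:2:1 ratio has 4 parts, so with N = 757 the expected counts are:
  red: 757 × 1/4 = 189.25
  pink: 757 × 2/4 = 378.5
  white: 757 × 1/4 = 189.25
χ² = Σ (O − E)² / E
  red: (177 − 189.25)² / 189.25 = 0.7929
  pink: (430 − 378.5)² / 378.5 = 7.0073
  white: (150 − 189.25)² / 189.25 = 8.1404
χ² = 0.7929 + 7.0073 + 8.1404 = 15.9406 ≈ 15.941
Degrees of freedom = 3 − 1 = 2; critical value at α = 0.05 is 5.991.
Since 15.941 > 5.991, we reject the null hypothesis — the data do not fit the 1:2:1 ratio.

15.941; not consistent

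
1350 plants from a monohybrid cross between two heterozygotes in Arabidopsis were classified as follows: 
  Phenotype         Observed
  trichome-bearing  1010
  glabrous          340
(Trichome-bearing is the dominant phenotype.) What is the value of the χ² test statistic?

0.025

For a monohybrid cross between heterozygotes with complete dominance, the expected phenotypic ratio is 3:1.
The 3:1 ratio has 4 parts, so with N = 1350 the expected counts are:
  trichome-bearing: 1350 × 3/4 = 1012.5
  glabrous: 1350 × 1/4 = 337.5
χ² = Σ (O − E)² / E
  trichome-bearing: (1010 − 1012.5)² / 1012.5 = 0.0062
  glabrous: (340 − 337.5)² / 337.5 = 0.0185
χ² = 0.0062 + 0.0185 = 0.0247 ≈ 0.025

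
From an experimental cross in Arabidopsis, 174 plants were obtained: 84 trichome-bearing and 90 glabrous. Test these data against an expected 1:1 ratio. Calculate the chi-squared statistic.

Expected counts for N = 174 under a 1:1 ratio (total parts = 2):
  trichome-bearing: 174 × 1/2 = 87
  glabrous: 174 × 1/2 = 87
χ² = Σ (O − E)² / E
  trichome-bearing: (84 − 87)² / 87 = 0.1034
  glabrous: (90 − 87)² / 87 = 0.1034
χ² = 0.1034 + 0.1034 = 0.2068 ≈ 0.207

0.207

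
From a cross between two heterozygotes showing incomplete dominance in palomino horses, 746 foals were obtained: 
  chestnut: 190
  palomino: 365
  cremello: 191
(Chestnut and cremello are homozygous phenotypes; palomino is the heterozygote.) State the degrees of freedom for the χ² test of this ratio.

2

With incomplete dominance, a heterozygote × heterozygote cross gives a 1:2:1 phenotypic ratio.
A goodness-of-fit test with 3 phenotype classes has df = 3 − 1 = 2.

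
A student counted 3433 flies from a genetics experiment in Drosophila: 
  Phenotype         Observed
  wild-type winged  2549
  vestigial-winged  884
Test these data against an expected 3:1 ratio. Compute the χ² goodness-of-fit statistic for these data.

1.030

Expected counts for N = 3433 under a 3:1 ratio (total parts = 4):
  wild-type winged: 3433 × 3/4 = 2574.75
  vestigial-winged: 3433 × 1/4 = 858.25
χ² = Σ (O − E)² / E
  wild-type winged: (2549 − 2574.75)² / 2574.75 = 0.2575
  vestigial-winged: (884 − 858.25)² / 858.25 = 0.7726
χ² = 0.2575 + 0.7726 = 1.0301 ≈ 1.030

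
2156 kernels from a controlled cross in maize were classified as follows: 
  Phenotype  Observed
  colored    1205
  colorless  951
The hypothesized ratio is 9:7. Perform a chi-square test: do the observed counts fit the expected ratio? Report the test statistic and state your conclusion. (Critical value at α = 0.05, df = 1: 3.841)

0.113; consistent

Total ratio parts = 16. Expected numbers out of 2156:
  colored: 2156 × 9/16 = 1212.75
  colorless: 2156 × 7/16 = 943.25
χ² = Σ (O − E)² / E
  colored: (1205 − 1212.75)² / 1212.75 = 0.0495
  colorless: (951 − 943.25)² / 943.25 = 0.0637
χ² = 0.0495 + 0.0637 = 0.1132 ≈ 0.113
Degrees of freedom = 2 − 1 = 1; critical value at α = 0.05 is 3.841.
Since 0.113 < 3.841, we fail to reject the null hypothesis — the data are consistent with the 9:7 ratio.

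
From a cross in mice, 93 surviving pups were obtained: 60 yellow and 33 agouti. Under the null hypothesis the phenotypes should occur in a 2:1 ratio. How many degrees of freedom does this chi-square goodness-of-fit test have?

1

A goodness-of-fit test with 2 phenotype classes has df = 2 − 1 = 1.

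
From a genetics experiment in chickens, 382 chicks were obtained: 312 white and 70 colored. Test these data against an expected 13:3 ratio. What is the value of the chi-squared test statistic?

Total ratio parts = 16. Expected numbers out of 382:
  white: 382 × 13/16 = 310.375
  colored: 382 × 3/16 = 71.625
χ² = Σ (O − E)² / E
  white: (312 − 310.375)² / 310.375 = 0.0085
  colored: (70 − 71.625)² / 71.625 = 0.0369
χ² = 0.0085 + 0.0369 = 0.0454 ≈ 0.045

0.045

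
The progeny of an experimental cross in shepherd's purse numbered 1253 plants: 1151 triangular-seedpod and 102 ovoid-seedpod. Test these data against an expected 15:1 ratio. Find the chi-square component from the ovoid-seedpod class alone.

7.165

Under the 15:1 hypothesis (Σ ratio = 16, N = 1253):
  triangular-seedpod: 1253 × 15/16 = 1174.6875
  ovoid-seedpod: 1253 × 1/16 = 78.3125
Contribution of ovoid-seedpod: (102 − 78.3125)² / 78.3125 = 7.1649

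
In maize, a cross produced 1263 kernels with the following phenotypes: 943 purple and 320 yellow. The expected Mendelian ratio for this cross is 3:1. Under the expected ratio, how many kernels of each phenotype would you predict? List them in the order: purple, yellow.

947.25, 315.75

Total ratio parts = 4. Expected numbers out of 1263:
  purple: 1263 × 3/4 = 947.25
  yellow: 1263 × 1/4 = 315.75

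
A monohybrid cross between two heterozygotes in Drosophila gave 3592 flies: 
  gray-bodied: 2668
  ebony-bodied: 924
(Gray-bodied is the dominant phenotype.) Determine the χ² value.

For a monohybrid cross between heterozygotes with complete dominance, the expected phenotypic ratio is 3:1.
Expected counts for N = 3592 under a 3:1 ratio (total parts = 4):
  gray-bodied: 3592 × 3/4 = 2694
  ebony-bodied: 3592 × 1/4 = 898
χ² = Σ (O − E)² / E
  gray-bodied: (2668 − 2694)² / 2694 = 0.2509
  ebony-bodied: (924 − 898)² / 898 = 0.7528
χ² = 0.2509 + 0.7528 = 1.0037 ≈ 1.004

1.004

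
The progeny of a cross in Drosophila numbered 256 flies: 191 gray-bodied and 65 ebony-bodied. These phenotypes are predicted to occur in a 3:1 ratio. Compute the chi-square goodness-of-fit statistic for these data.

0.021

The 3:1 ratio has 4 parts, so with N = 256 the expected counts are:
  gray-bodied: 256 × 3/4 = 192
  ebony-bodied: 256 × 1/4 = 64
χ² = Σ (O − E)² / E
  gray-bodied: (191 − 192)² / 192 = 0.0052
  ebony-bodied: (65 − 64)² / 64 = 0.0156
χ² = 0.0052 + 0.0156 = 0.0208 ≈ 0.021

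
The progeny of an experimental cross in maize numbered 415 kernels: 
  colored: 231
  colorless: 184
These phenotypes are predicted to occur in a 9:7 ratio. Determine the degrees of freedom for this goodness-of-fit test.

A goodness-of-fit test with 2 phenotype classes has df = 2 − 1 = 1.

1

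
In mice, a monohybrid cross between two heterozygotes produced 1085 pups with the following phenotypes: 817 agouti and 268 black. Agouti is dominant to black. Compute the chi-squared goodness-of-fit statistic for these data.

For a monohybrid cross between heterozygotes with complete dominance, the expected phenotypic ratio is 3:1.
Expected counts for N = 1085 under a 3:1 ratio (total parts = 4):
  agouti: 1085 × 3/4 = 813.75
  black: 1085 × 1/4 = 271.25
χ² = Σ (O − E)² / E
  agouti: (817 − 813.75)² / 813.75 = 0.0130
  black: (268 − 271.25)² / 271.25 = 0.0389
χ² = 0.0130 + 0.0389 = 0.0519 ≈ 0.052

0.052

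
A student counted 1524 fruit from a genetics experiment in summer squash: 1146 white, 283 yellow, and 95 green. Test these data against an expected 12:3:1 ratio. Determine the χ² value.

Under the 12:3:1 hypothesis (Σ ratio = 16, N = 1524):
  white: 1524 × 12/16 = 1143
  yellow: 1524 × 3/16 = 285.75
  green: 1524 × 1/16 = 95.25
χ² = Σ (O − E)² / E
  white: (1146 − 1143)² / 1143 = 0.0079
  yellow: (283 − 285.75)² / 285.75 = 0.0265
  green: (95 − 95.25)² / 95.25 = 0.0007
χ² = 0.0079 + 0.0265 + 0.0007 = 0.0351 ≈ 0.035

0.035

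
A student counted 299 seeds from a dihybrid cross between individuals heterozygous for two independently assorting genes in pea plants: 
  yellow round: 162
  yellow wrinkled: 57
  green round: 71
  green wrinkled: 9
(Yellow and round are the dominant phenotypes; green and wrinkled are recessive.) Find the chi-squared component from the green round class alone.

3.980

A dihybrid F₂ with independent assortment and complete dominance at both loci gives a 9:3:3:1 phenotypic ratio.
Expected counts for N = 299 under a 9:3:3:1 ratio (total parts = 16):
  yellow round: 299 × 9/16 = 168.1875
  yellow wrinkled: 299 × 3/16 = 56.0625
  green round: 299 × 3/16 = 56.0625
  green wrinkled: 299 × 1/16 = 18.6875
Contribution of green round: (71 − 56.0625)² / 56.0625 = 3.9800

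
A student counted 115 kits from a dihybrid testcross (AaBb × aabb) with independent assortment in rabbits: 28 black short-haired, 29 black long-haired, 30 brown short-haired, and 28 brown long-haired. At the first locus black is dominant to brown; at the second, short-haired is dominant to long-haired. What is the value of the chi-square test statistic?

A dihybrid testcross with independent assortment gives a 1:1:1:1 ratio.
Total ratio parts = 4. Expected numbers out of 115:
  black short-haired: 115 × 1/4 = 28.75
  black long-haired: 115 × 1/4 = 28.75
  brown short-haired: 115 × 1/4 = 28.75
  brown long-haired: 115 × 1/4 = 28.75
χ² = Σ (O − E)² / E
  black short-haired: (28 − 28.75)² / 28.75 = 0.0196
  black long-haired: (29 − 28.75)² / 28.75 = 0.0022
  brown short-haired: (30 − 28.75)² / 28.75 = 0.0543
  brown long-haired: (28 − 28.75)² / 28.75 = 0.0196
χ² = 0.0196 + 0.0022 + 0.0543 + 0.0196 = 0.0957 ≈ 0.096

0.096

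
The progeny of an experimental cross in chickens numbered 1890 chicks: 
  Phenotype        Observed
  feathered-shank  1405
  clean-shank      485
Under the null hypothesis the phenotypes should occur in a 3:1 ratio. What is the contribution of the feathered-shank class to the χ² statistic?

0.110

Total ratio parts = 4. Expected numbers out of 1890:
  feathered-shank: 1890 × 3/4 = 1417.5
  clean-shank: 1890 × 1/4 = 472.5
Contribution of feathered-shank: (1405 − 1417.5)² / 1417.5 = 0.1102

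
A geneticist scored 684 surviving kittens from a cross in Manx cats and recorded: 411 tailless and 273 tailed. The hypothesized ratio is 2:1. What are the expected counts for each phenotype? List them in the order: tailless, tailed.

456, 228

Expected counts for N = 684 under a 2:1 ratio (total parts = 3):
  tailless: 684 × 2/3 = 456
  tailed: 684 × 1/3 = 228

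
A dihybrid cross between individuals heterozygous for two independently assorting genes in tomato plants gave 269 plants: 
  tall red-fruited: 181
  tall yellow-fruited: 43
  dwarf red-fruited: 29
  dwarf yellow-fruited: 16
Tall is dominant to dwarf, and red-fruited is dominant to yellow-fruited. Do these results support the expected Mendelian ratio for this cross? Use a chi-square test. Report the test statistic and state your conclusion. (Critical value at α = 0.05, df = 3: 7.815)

16.072; not consistent

A dihybrid F₂ with independent assortment and complete dominance at both loci gives a 9:3:3:1 phenotypic ratio.
The 9:3:3:1 ratio has 16 parts, so with N = 269 the expected counts are:
  tall red-fruited: 269 × 9/16 = 151.3125
  tall yellow-fruited: 269 × 3/16 = 50.4375
  dwarf red-fruited: 269 × 3/16 = 50.4375
  dwarf yellow-fruited: 269 × 1/16 = 16.8125
χ² = Σ (O − E)² / E
  tall red-fruited: (181 − 151.3125)² / 151.3125 = 5.8247
  tall yellow-fruited: (43 − 50.4375)² / 50.4375 = 1.0967
  dwarf red-fruited: (29 − 50.4375)² / 50.4375 = 9.1116
  dwarf yellow-fruited: (16 − 16.8125)² / 16.8125 = 0.0393
χ² = 5.8247 + 1.0967 + 9.1116 + 0.0393 = 16.0723 ≈ 16.072
Degrees of freedom = 4 − 1 = 3; critical value at α = 0.05 is 7.815.
Since 16.072 > 7.815, we reject the null hypothesis — the data do not fit the 9:3:3:1 ratio.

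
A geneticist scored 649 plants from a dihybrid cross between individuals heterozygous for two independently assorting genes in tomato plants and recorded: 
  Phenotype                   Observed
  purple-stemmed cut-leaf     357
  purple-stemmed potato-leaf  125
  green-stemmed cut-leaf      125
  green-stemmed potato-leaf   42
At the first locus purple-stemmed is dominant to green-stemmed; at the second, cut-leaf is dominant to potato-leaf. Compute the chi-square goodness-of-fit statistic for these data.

0.409

A dihybrid F₂ with independent assortment and complete dominance at both loci gives a 9:3:3:1 phenotypic ratio.
Total ratio parts = 16. Expected numbers out of 649:
  purple-stemmed cut-leaf: 649 × 9/16 = 365.0625
  purple-stemmed potato-leaf: 649 × 3/16 = 121.6875
  green-stemmed cut-leaf: 649 × 3/16 = 121.6875
  green-stemmed potato-leaf: 649 × 1/16 = 40.5625
χ² = Σ (O − E)² / E
  purple-stemmed cut-leaf: (357 − 365.0625)² / 365.0625 = 0.1781
  purple-stemmed potato-leaf: (125 − 121.6875)² / 121.6875 = 0.0902
  green-stemmed cut-leaf: (125 − 121.6875)² / 121.6875 = 0.0902
  green-stemmed potato-leaf: (42 − 40.5625)² / 40.5625 = 0.0509
χ² = 0.1781 + 0.0902 + 0.0902 + 0.0509 = 0.4094 ≈ 0.409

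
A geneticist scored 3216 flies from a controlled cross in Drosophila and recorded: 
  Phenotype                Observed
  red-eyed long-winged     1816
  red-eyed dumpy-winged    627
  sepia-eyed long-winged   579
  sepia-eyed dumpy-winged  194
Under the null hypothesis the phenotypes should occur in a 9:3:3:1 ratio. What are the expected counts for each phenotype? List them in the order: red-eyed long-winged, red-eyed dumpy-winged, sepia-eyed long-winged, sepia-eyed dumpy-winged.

1809, 603, 603, 201

Under the 9:3:3:1 hypothesis (Σ ratio = 16, N = 3216):
  red-eyed long-winged: 3216 × 9/16 = 1809
  red-eyed dumpy-winged: 3216 × 3/16 = 603
  sepia-eyed long-winged: 3216 × 3/16 = 603
  sepia-eyed dumpy-winged: 3216 × 1/16 = 201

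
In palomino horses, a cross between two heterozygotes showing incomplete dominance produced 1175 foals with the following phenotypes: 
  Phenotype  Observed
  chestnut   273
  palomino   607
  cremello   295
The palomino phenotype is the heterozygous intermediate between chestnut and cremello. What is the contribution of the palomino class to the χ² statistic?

With incomplete dominance, a heterozygote × heterozygote cross gives a 1:2:1 phenotypic ratio.
Total ratio parts = 4. Expected numbers out of 1175:
  chestnut: 1175 × 1/4 = 293.75
  palomino: 1175 × 2/4 = 587.5
  cremello: 1175 × 1/4 = 293.75
Contribution of palomino: (607 − 587.5)² / 587.5 = 0.6472

0.647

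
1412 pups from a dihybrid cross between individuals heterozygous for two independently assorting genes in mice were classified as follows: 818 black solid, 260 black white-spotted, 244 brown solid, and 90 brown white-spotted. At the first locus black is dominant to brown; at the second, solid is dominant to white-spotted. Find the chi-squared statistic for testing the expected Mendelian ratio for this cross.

A dihybrid F₂ with independent assortment and complete dominance at both loci gives a 9:3:3:1 phenotypic ratio.
The 9:3:3:1 ratio has 16 parts, so with N = 1412 the expected counts are:
  black solid: 1412 × 9/16 = 794.25
  black white-spotted: 1412 × 3/16 = 264.75
  brown solid: 1412 × 3/16 = 264.75
  brown white-spotted: 1412 × 1/16 = 88.25
χ² = Σ (O − E)² / E
  black solid: (818 − 794.25)² / 794.25 = 0.7102
  black white-spotted: (260 − 264.75)² / 264.75 = 0.0852
  brown solid: (244 − 264.75)² / 264.75 = 1.6263
  brown white-spotted: (90 − 88.25)² / 88.25 = 0.0347
χ² = 0.7102 + 0.0852 + 1.6263 + 0.0347 = 2.4564 ≈ 2.456

2.456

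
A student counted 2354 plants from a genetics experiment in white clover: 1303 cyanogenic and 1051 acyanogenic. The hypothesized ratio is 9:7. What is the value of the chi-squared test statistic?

The 9:7 ratio has 16 parts, so with N = 2354 the expected counts are:
  cyanogenic: 2354 × 9/16 = 1324.125
  acyanogenic: 2354 × 7/16 = 1029.875
χ² = Σ (O − E)² / E
  cyanogenic: (1303 − 1324.125)² / 1324.125 = 0.3370
  acyanogenic: (1051 − 1029.875)² / 1029.875 = 0.4333
χ² = 0.3370 + 0.4333 = 0.7703 ≈ 0.770

0.770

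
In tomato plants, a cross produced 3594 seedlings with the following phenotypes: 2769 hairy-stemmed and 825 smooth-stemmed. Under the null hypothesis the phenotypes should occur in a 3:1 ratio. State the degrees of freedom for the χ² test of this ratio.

A goodness-of-fit test with 2 phenotype classes has df = 2 − 1 = 1.

1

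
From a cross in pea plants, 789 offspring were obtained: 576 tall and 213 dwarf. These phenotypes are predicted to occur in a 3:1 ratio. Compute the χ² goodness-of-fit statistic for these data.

Total ratio parts = 4. Expected numbers out of 789:
  tall: 789 × 3/4 = 591.75
  dwarf: 789 × 1/4 = 197.25
χ² = Σ (O − E)² / E
  tall: (576 − 591.75)² / 591.75 = 0.4192
  dwarf: (213 − 197.25)² / 197.25 = 1.2576
χ² = 0.4192 + 1.2576 = 1.6768 ≈ 1.677

1.677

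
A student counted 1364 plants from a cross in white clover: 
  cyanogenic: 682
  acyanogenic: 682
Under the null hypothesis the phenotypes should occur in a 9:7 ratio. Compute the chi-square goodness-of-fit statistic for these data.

21.651

Expected counts for N = 1364 under a 9:7 ratio (total parts = 16):
  cyanogenic: 1364 × 9/16 = 767.25
  acyanogenic: 1364 × 7/16 = 596.75
χ² = Σ (O − E)² / E
  cyanogenic: (682 − 767.25)² / 767.25 = 9.4722
  acyanogenic: (682 − 596.75)² / 596.75 = 12.1786
χ² = 9.4722 + 12.1786 = 21.6508 ≈ 21.651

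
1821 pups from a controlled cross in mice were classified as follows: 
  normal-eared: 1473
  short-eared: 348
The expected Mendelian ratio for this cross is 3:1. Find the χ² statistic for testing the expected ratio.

33.689

The 3:1 ratio has 4 parts, so with N = 1821 the expected counts are:
  normal-eared: 1821 × 3/4 = 1365.75
  short-eared: 1821 × 1/4 = 455.25
χ² = Σ (O − E)² / E
  normal-eared: (1473 − 1365.75)² / 1365.75 = 8.4222
  short-eared: (348 − 455.25)² / 455.25 = 25.2665
χ² = 8.4222 + 25.2665 = 33.6887 ≈ 33.689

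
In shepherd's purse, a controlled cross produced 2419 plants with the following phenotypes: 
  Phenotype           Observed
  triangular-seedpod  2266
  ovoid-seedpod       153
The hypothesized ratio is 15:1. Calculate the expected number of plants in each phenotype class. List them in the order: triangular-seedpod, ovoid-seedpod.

Under the 15:1 hypothesis (Σ ratio = 16, N = 2419):
  triangular-seedpod: 2419 × 15/16 = 2267.8125
  ovoid-seedpod: 2419 × 1/16 = 151.1875

2267.8125, 151.1875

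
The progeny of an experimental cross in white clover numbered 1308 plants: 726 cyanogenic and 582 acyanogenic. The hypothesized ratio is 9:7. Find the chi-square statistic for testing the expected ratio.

The 9:7 ratio has 16 parts, so with N = 1308 the expected counts are:
  cyanogenic: 1308 × 9/16 = 735.75
  acyanogenic: 1308 × 7/16 = 572.25
χ² = Σ (O − E)² / E
  cyanogenic: (726 − 735.75)² / 735.75 = 0.1292
  acyanogenic: (582 − 572.25)² / 572.25 = 0.1661
χ² = 0.1292 + 0.1661 = 0.2953 ≈ 0.295

0.295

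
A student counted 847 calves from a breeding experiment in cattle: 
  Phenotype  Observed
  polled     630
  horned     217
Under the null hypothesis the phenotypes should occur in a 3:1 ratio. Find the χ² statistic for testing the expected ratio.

Total ratio parts = 4. Expected numbers out of 847:
  polled: 847 × 3/4 = 635.25
  horned: 847 × 1/4 = 211.75
χ² = Σ (O − E)² / E
  polled: (630 − 635.25)² / 635.25 = 0.0434
  horned: (217 − 211.75)² / 211.75 = 0.1302
χ² = 0.0434 + 0.1302 = 0.1736 ≈ 0.174

0.174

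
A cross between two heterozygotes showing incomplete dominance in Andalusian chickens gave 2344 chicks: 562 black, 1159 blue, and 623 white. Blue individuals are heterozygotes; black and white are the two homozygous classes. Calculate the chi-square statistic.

With incomplete dominance, a heterozygote × heterozygote cross gives a 1:2:1 phenotypic ratio.
The 1:2:1 ratio has 4 parts, so with N = 2344 the expected counts are:
  black: 2344 × 1/4 = 586
  blue: 2344 × 2/4 = 1172
  white: 2344 × 1/4 = 586
χ² = Σ (O − E)² / E
  black: (562 − 586)² / 586 = 0.9829
  blue: (1159 − 1172)² / 1172 = 0.1442
  white: (623 − 586)² / 586 = 2.3362
χ² = 0.9829 + 0.1442 + 2.3362 = 3.4633 ≈ 3.463

3.463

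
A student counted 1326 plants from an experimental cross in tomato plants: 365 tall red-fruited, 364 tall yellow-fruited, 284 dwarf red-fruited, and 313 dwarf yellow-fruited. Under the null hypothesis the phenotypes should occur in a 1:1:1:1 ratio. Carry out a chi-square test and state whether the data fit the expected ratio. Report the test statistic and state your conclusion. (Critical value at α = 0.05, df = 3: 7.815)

Total ratio parts = 4. Expected numbers out of 1326:
  tall red-fruited: 1326 × 1/4 = 331.5
  tall yellow-fruited: 1326 × 1/4 = 331.5
  dwarf red-fruited: 1326 × 1/4 = 331.5
  dwarf yellow-fruited: 1326 × 1/4 = 331.5
χ² = Σ (O − E)² / E
  tall red-fruited: (365 − 331.5)² / 331.5 = 3.3854
  tall yellow-fruited: (364 − 331.5)² / 331.5 = 3.1863
  dwarf red-fruited: (284 − 331.5)² / 331.5 = 6.8062
  dwarf yellow-fruited: (313 − 331.5)² / 331.5 = 1.0324
χ² = 3.3854 + 3.1863 + 6.8062 + 1.0324 = 14.4103 ≈ 14.410
Degrees of freedom = 4 − 1 = 3; critical value at α = 0.05 is 7.815.
Since 14.410 > 7.815, we reject the null hypothesis — the data do not fit the 1:1:1:1 ratio.

14.410; not consistent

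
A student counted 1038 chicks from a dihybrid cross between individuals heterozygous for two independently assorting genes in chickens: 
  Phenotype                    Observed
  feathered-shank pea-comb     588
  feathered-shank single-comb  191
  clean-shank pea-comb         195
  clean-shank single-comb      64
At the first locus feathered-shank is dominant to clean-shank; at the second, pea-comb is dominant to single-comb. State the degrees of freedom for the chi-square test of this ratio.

3

A dihybrid F₂ with independent assortment and complete dominance at both loci gives a 9:3:3:1 phenotypic ratio.
A goodness-of-fit test with 4 phenotype classes has df = 4 − 1 = 3.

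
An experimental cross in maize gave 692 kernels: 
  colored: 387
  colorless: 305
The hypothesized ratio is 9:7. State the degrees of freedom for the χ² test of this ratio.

1

A goodness-of-fit test with 2 phenotype classes has df = 2 − 1 = 1.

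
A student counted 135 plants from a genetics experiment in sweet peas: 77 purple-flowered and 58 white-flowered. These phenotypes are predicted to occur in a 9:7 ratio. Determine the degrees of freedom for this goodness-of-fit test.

1

A goodness-of-fit test with 2 phenotype classes has df = 2 − 1 = 1.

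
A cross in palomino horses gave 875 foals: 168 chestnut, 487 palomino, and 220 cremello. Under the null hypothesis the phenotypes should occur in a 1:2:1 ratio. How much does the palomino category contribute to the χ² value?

Total ratio parts = 4. Expected numbers out of 875:
  chestnut: 875 × 1/4 = 218.75
  palomino: 875 × 2/4 = 437.5
  cremello: 875 × 1/4 = 218.75
Contribution of palomino: (487 − 437.5)² / 437.5 = 5.6006

5.601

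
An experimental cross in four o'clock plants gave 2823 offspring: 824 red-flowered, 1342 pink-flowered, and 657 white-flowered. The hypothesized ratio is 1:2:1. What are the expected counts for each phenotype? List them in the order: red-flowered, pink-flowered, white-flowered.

705.75, 1411.5, 705.75

The 1:2:1 ratio has 4 parts, so with N = 2823 the expected counts are:
  red-flowered: 2823 × 1/4 = 705.75
  pink-flowered: 2823 × 2/4 = 1411.5
  white-flowered: 2823 × 1/4 = 705.75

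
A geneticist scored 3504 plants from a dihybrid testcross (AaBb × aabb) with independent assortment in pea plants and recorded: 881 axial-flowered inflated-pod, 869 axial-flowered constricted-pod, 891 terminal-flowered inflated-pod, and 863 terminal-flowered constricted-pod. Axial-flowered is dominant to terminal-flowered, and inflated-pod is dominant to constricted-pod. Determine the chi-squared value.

0.534

A dihybrid testcross with independent assortment gives a 1:1:1:1 ratio.
Total ratio parts = 4. Expected numbers out of 3504:
  axial-flowered inflated-pod: 3504 × 1/4 = 876
  axial-flowered constricted-pod: 3504 × 1/4 = 876
  terminal-flowered inflated-pod: 3504 × 1/4 = 876
  terminal-flowered constricted-pod: 3504 × 1/4 = 876
χ² = Σ (O − E)² / E
  axial-flowered inflated-pod: (881 − 876)² / 876 = 0.0285
  axial-flowered constricted-pod: (869 − 876)² / 876 = 0.0559
  terminal-flowered inflated-pod: (891 − 876)² / 876 = 0.2568
  terminal-flowered constricted-pod: (863 − 876)² / 876 = 0.1929
χ² = 0.0285 + 0.0559 + 0.2568 + 0.1929 = 0.5341 ≈ 0.534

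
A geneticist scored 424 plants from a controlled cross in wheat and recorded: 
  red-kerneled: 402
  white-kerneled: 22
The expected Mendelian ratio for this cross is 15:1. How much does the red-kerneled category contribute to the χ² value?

0.051

The 15:1 ratio has 16 parts, so with N = 424 the expected counts are:
  red-kerneled: 424 × 15/16 = 397.5
  white-kerneled: 424 × 1/16 = 26.5
Contribution of red-kerneled: (402 − 397.5)² / 397.5 = 0.0509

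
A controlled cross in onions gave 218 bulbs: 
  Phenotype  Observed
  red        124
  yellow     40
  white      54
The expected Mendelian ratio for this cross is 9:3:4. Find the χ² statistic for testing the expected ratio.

The 9:3:4 ratio has 16 parts, so with N = 218 the expected counts are:
  red: 218 × 9/16 = 122.625
  yellow: 218 × 3/16 = 40.875
  white: 218 × 4/16 = 54.5
χ² = Σ (O − E)² / E
  red: (124 − 122.625)² / 122.625 = 0.0154
  yellow: (40 − 40.875)² / 40.875 = 0.0187
  white: (54 − 54.5)² / 54.5 = 0.0046
χ² = 0.0154 + 0.0187 + 0.0046 = 0.0387 ≈ 0.039

0.039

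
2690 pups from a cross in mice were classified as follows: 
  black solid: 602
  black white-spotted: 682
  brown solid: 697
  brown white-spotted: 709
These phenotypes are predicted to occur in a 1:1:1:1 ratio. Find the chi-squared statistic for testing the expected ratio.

The 1:1:1:1 ratio has 4 parts, so with N = 2690 the expected counts are:
  black solid: 2690 × 1/4 = 672.5
  black white-spotted: 2690 × 1/4 = 672.5
  brown solid: 2690 × 1/4 = 672.5
  brown white-spotted: 2690 × 1/4 = 672.5
χ² = Σ (O − E)² / E
  black solid: (602 − 672.5)² / 672.5 = 7.3907
  black white-spotted: (682 − 672.5)² / 672.5 = 0.1342
  brown solid: (697 − 672.5)² / 672.5 = 0.8926
  brown white-spotted: (709 − 672.5)² / 672.5 = 1.9810
χ² = 7.3907 + 0.1342 + 0.8926 + 1.9810 = 10.3985 ≈ 10.399

10.399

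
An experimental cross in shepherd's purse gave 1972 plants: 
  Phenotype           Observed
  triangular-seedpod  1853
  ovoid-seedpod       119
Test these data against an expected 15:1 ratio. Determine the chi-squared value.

Under the 15:1 hypothesis (Σ ratio = 16, N = 1972):
  triangular-seedpod: 1972 × 15/16 = 1848.75
  ovoid-seedpod: 1972 × 1/16 = 123.25
χ² = Σ (O − E)² / E
  triangular-seedpod: (1853 − 1848.75)² / 1848.75 = 0.0098
  ovoid-seedpod: (119 − 123.25)² / 123.25 = 0.1466
χ² = 0.0098 + 0.1466 = 0.1564 ≈ 0.156

0.156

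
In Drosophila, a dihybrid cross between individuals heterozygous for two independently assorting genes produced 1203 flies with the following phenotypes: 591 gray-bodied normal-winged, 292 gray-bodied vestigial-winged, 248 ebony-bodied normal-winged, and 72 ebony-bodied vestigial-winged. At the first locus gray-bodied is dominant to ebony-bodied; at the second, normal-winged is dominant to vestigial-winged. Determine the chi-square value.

A dihybrid F₂ with independent assortment and complete dominance at both loci gives a 9:3:3:1 phenotypic ratio.
Under the 9:3:3:1 hypothesis (Σ ratio = 16, N = 1203):
  gray-bodied normal-winged: 1203 × 9/16 = 676.6875
  gray-bodied vestigial-winged: 1203 × 3/16 = 225.5625
  ebony-bodied normal-winged: 1203 × 3/16 = 225.5625
  ebony-bodied vestigial-winged: 1203 × 1/16 = 75.1875
χ² = Σ (O − E)² / E
  gray-bodied normal-winged: (591 − 676.6875)² / 676.6875 = 10.8504
  gray-bodied vestigial-winged: (292 − 225.5625)² / 225.5625 = 19.5686
  ebony-bodied normal-winged: (248 − 225.5625)² / 225.5625 = 2.2319
  ebony-bodied vestigial-winged: (72 − 75.1875)² / 75.1875 = 0.1351
χ² = 10.8504 + 19.5686 + 2.2319 + 0.1351 = 32.786

32.786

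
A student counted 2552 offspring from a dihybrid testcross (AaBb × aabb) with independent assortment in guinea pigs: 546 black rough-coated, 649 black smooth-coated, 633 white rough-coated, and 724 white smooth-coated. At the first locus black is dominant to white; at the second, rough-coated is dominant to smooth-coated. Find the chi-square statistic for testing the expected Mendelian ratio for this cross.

A dihybrid testcross with independent assortment gives a 1:1:1:1 ratio.
Expected counts for N = 2552 under a 1:1:1:1 ratio (total parts = 4):
  black rough-coated: 2552 × 1/4 = 638
  black smooth-coated: 2552 × 1/4 = 638
  white rough-coated: 2552 × 1/4 = 638
  white smooth-coated: 2552 × 1/4 = 638
χ² = Σ (O − E)² / E
  black rough-coated: (546 − 638)² / 638 = 13.2665
  black smooth-coated: (649 − 638)² / 638 = 0.1897
  white rough-coated: (633 − 638)² / 638 = 0.0392
  white smooth-coated: (724 − 638)² / 638 = 11.5925
χ² = 13.2665 + 0.1897 + 0.0392 + 11.5925 = 25.0879 ≈ 25.088

25.088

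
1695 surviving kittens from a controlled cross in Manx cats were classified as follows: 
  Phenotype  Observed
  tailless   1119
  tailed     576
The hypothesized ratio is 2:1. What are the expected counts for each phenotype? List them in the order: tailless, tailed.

The 2:1 ratio has 3 parts, so with N = 1695 the expected counts are:
  tailless: 1695 × 2/3 = 1130
  tailed: 1695 × 1/3 = 565

1130, 565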